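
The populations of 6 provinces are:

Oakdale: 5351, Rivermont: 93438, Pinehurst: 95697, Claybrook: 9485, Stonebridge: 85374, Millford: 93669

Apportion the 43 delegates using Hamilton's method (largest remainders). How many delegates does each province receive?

Oakdale 1, Rivermont 10, Pinehurst 11, Claybrook 1, Stonebridge 10, Millford 10

Total 383014; standard divisor 383014/43 ≈ 8907.302.
Standard quotas: Oakdale 0.6007, Rivermont 10.4900, Pinehurst 10.7437, Claybrook 1.0649, Stonebridge 9.5847, Millford 10.5160.
Lower quotas: Oakdale 0, Rivermont 10, Pinehurst 10, Claybrook 1, Stonebridge 9, Millford 10 (sum 40, leaving 3 seats).
Remainders in descending order: Pinehurst 0.7437, Oakdale 0.6007, Stonebridge 0.5847, Millford 0.5160, Rivermont 0.4900, Claybrook 0.0649.
Largest remainders: Pinehurst, Oakdale, Stonebridge receive the extra seats.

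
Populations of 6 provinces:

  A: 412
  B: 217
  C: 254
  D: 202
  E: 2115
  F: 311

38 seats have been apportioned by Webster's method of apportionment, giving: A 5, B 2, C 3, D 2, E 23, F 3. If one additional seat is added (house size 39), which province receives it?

Priority for the next seat is population ÷ (current seats + 0.5).
Priorities: A 74.909, B 86.800, C 72.571, D 80.800, E 90.000, F 88.857.
Highest priority: E.

E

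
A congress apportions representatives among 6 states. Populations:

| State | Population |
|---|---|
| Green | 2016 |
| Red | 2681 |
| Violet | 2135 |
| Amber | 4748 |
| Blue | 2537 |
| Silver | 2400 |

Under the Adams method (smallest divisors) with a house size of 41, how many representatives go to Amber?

12

Standard divisor 16517/41 ≈ 402.854; standard quotas: Green 5.004, Red 6.655, Violet 5.300, Amber 11.786, Blue 6.298, Silver 5.957.
Rounding up gives 6, 7, 6, 12, 7, 6 = 44 seats, so the divisor must be adjusted.
With modified divisor 430: modified quotas Green 4.688, Red 6.235, Violet 4.965, Amber 11.042, Blue 5.900, Silver 5.581.
Rounding up: Green 5, Red 7, Violet 5, Amber 12, Blue 6, Silver 6 (total 41).
Amber receives 12.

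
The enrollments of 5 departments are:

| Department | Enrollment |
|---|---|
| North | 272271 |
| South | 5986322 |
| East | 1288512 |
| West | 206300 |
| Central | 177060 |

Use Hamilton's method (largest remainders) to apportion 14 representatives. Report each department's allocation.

The standard divisor is 7930465/14 ≈ 566461.786.
Standard quotas: North 0.4807, South 10.5679, East 2.2747, West 0.3642, Central 0.3126.
Lower quotas: North 0, South 10, East 2, West 0, Central 0 (sum 12, leaving 2 seats).
Remainders in descending order: South 0.5679, North 0.4807, West 0.3642, Central 0.3126, East 0.2747.
Largest remainders: South, North receive the extra seats.

North: 1, South: 11, East: 2, West: 0, Central: 0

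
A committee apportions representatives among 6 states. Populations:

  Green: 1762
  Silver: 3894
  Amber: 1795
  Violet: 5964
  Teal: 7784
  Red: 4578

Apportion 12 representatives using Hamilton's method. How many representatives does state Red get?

The standard divisor is 25777/12 ≈ 2148.083.
Standard quotas: Green 0.8203, Silver 1.8128, Amber 0.8356, Violet 2.7764, Teal 3.6237, Red 2.1312.
Lower quotas: Green 0, Silver 1, Amber 0, Violet 2, Teal 3, Red 2 (sum 8, leaving 4 seats).
Remainders in descending order: Amber 0.8356, Green 0.8203, Silver 0.8128, Violet 0.7764, Teal 0.6237, Red 0.1312.
Largest remainders: Amber, Green, Silver, Violet receive the extra seats.
Red receives 2.

2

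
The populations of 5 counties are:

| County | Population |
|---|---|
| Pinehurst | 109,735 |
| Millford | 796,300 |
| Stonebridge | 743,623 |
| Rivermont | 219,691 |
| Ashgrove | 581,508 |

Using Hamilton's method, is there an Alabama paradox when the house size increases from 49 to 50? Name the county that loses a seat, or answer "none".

none

At 49 seats: Pinehurst 2, Millford 16, Stonebridge 15, Rivermont 4, Ashgrove 12.
At 50 seats: Pinehurst 2, Millford 16, Stonebridge 15, Rivermont 5, Ashgrove 12.
No county's allocation decreased.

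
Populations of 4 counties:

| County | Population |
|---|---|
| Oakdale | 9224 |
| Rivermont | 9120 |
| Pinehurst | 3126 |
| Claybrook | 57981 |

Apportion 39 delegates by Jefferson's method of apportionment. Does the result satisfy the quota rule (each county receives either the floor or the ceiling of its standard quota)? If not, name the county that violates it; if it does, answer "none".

Claybrook

Standard quotas: Oakdale 4.528, Rivermont 4.477, Pinehurst 1.534, Claybrook 28.461.
Jefferson allocation: Oakdale 4, Rivermont 4, Pinehurst 1, Claybrook 30.
Claybrook has quota 28.461 (lower 28, upper 29) but receives 30 — outside the quota interval.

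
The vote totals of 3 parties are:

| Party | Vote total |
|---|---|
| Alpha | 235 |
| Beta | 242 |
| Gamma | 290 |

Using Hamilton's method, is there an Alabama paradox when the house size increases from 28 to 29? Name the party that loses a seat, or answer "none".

At 28 seats: Alpha 8, Beta 9, Gamma 11.
At 29 seats: Alpha 9, Beta 9, Gamma 11.
No party's allocation decreased.

none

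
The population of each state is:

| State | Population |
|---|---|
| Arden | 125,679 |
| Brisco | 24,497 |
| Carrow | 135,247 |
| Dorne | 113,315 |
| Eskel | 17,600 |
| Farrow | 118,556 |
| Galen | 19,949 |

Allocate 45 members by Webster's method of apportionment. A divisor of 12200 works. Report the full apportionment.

With modified divisor 12200: modified quotas Arden 10.302, Brisco 2.008, Carrow 11.086, Dorne 9.288, Eskel 1.443, Farrow 9.718, Galen 1.635.
Rounding to the nearest integer: Arden 10, Brisco 2, Carrow 11, Dorne 9, Eskel 1, Farrow 10, Galen 2 (total 45).

Arden: 10; Brisco: 2; Carrow: 11; Dorne: 9; Eskel: 1; Farrow: 10; Galen: 2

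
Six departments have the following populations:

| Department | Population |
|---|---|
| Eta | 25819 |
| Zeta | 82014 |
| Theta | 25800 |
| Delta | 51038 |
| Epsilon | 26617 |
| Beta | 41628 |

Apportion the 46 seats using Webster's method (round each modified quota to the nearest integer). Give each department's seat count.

Eta: 5; Zeta: 15; Theta: 5; Delta: 9; Epsilon: 5; Beta: 7

Standard divisor 252916/46 ≈ 5498.174; standard quotas: Eta 4.696, Zeta 14.917, Theta 4.692, Delta 9.283, Epsilon 4.841, Beta 7.571.
Rounding to the nearest integer gives 5, 15, 5, 9, 5, 8 = 47 seats, so the divisor must be adjusted.
With modified divisor 5600: modified quotas Eta 4.611, Zeta 14.645, Theta 4.607, Delta 9.114, Epsilon 4.753, Beta 7.434.
Rounding to the nearest integer: Eta 5, Zeta 15, Theta 5, Delta 9, Epsilon 5, Beta 7 (total 46).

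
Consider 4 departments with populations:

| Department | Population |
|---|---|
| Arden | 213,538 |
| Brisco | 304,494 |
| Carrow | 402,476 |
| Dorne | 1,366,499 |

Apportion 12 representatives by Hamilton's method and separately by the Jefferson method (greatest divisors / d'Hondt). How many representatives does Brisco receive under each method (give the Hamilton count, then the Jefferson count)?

Hamilton: Arden 1, Brisco 2, Carrow 2, Dorne 7.
Jefferson: Arden 1, Brisco 1, Carrow 2, Dorne 8.
Brisco gets 2 under Hamilton and 1 under Jefferson.

2 and 1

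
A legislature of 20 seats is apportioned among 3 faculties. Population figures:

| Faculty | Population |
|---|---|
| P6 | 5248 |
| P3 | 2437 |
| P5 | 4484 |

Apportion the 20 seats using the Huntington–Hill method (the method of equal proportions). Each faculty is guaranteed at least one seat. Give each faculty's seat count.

P6 9; P3 4; P5 7

With divisor 609: modified quotas P6 8.617, P3 4.002, P5 7.363.
Geometric-mean thresholds: P6 √(8·9)=8.485, P3 √(4·5)=4.472, P5 √(7·8)=7.483.
Each quota rounded against its threshold gives P6 9, P3 4, P5 7 (total 20).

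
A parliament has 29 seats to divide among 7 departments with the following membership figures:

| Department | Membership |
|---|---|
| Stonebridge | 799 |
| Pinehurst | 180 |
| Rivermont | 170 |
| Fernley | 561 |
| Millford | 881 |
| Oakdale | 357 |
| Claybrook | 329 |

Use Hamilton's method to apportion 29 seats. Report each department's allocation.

The standard divisor is 3277/29 = 113.
Standard quotas: Stonebridge 7.071, Pinehurst 1.593, Rivermont 1.504, Fernley 4.965, Millford 7.796, Oakdale 3.159, Claybrook 2.912.
Lower quotas: Stonebridge 7, Pinehurst 1, Rivermont 1, Fernley 4, Millford 7, Oakdale 3, Claybrook 2 (sum 25, leaving 4 seats).
Remainders in descending order: Fernley 0.965, Claybrook 0.912, Millford 0.796, Pinehurst 0.593, Rivermont 0.504, Oakdale 0.159, Stonebridge 0.071.
Largest remainders: Fernley, Claybrook, Millford, Pinehurst receive the extra seats.

Stonebridge 7; Pinehurst 2; Rivermont 1; Fernley 5; Millford 8; Oakdale 3; Claybrook 3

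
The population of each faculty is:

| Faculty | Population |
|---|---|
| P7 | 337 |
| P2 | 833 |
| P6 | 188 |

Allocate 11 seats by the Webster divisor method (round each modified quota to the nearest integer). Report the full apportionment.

P7 3, P2 7, P6 1

Standard divisor 1358/11 ≈ 123.455; standard quotas: P7 2.730, P2 6.747, P6 1.523.
Rounding to the nearest integer gives 3, 7, 2 = 12 seats, so the divisor must be adjusted.
With modified divisor 127.31: modified quotas P7 2.647, P2 6.543, P6 1.477.
Rounding to the nearest integer: P7 3, P2 7, P6 1 (total 11).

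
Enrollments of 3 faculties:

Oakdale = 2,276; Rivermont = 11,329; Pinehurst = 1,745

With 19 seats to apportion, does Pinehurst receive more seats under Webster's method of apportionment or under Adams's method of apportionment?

Webster: Oakdale 3, Rivermont 14, Pinehurst 2.
Adams: Oakdale 3, Rivermont 13, Pinehurst 3.
Pinehurst gets 2 under Webster and 3 under Adams.

Adams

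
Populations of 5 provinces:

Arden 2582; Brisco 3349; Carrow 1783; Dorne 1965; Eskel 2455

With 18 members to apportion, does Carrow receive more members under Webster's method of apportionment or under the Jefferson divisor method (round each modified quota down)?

Webster

Webster: Arden 4, Brisco 5, Carrow 3, Dorne 3, Eskel 3.
Jefferson: Arden 4, Brisco 5, Carrow 2, Dorne 3, Eskel 4.
Carrow gets 3 under Webster and 2 under Jefferson.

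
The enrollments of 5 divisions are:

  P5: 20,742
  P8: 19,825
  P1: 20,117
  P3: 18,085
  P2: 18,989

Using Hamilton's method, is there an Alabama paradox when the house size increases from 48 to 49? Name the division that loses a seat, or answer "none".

At 48 seats: P5 10, P8 10, P1 10, P3 9, P2 9.
At 49 seats: P5 10, P8 10, P1 10, P3 9, P2 10.
No division's allocation decreased.

none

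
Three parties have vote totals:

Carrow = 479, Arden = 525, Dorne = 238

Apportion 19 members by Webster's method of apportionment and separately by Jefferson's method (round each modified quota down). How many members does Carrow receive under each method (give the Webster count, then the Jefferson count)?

7 and 8

Webster: Carrow 7, Arden 8, Dorne 4.
Jefferson: Carrow 8, Arden 8, Dorne 3.
Carrow gets 7 under Webster and 8 under Jefferson.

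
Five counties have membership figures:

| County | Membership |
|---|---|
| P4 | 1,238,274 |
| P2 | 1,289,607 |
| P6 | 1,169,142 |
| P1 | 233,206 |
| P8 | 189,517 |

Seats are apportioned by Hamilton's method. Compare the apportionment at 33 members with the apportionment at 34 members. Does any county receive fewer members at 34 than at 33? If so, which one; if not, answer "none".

P8

At 33 seats: P4 10, P2 10, P6 9, P1 2, P8 2.
At 34 seats: P4 10, P2 11, P6 10, P1 2, P8 1.
P8 drops from 2 to 1.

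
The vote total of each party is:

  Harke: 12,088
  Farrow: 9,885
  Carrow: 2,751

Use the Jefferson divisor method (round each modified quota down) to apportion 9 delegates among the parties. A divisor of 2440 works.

With modified divisor 2440: modified quotas Harke 4.954, Farrow 4.051, Carrow 1.127.
Rounding down: Harke 4, Farrow 4, Carrow 1 (total 9).

Harke: 4, Farrow: 4, Carrow: 1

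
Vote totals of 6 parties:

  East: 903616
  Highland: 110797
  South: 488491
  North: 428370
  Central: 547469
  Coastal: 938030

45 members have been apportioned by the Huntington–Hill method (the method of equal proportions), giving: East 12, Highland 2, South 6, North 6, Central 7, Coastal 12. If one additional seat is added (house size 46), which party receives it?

South

Priority for the next seat is population ÷ (√(s·(s+1))).
Priorities: East 72347.181, Highland 45232.686, South 75375.798, North 66098.926, Central 73158.622, Coastal 75102.506.
Highest priority: South.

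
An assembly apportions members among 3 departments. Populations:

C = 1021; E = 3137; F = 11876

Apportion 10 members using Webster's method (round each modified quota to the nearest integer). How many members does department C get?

Standard divisor 16034/10 ≈ 1603.4; standard quotas: C 0.637, E 1.956, F 7.407.
Rounding to the nearest integer gives C 1, E 2, F 7 — total 10, matching the house size, so no adjustment is needed.
C receives 1.

1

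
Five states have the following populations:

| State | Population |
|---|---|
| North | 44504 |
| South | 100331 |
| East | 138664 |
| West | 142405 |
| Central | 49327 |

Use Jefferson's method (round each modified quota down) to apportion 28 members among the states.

North 2, South 6, East 8, West 9, Central 3

Standard divisor 475231/28 ≈ 16972.536; standard quotas: North 2.622, South 5.911, East 8.170, West 8.390, Central 2.906.
Rounding down gives 2, 5, 8, 8, 2 = 25 seats, so the divisor must be adjusted.
With modified divisor 15600: modified quotas North 2.853, South 6.431, East 8.889, West 9.129, Central 3.162.
Rounding down: North 2, South 6, East 8, West 9, Central 3 (total 28).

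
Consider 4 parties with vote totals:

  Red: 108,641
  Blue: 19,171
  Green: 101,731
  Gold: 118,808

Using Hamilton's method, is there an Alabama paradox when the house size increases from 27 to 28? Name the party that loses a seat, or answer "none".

Blue

At 27 seats: Red 8, Blue 2, Green 8, Gold 9.
At 28 seats: Red 9, Blue 1, Green 8, Gold 10.
Blue drops from 2 to 1.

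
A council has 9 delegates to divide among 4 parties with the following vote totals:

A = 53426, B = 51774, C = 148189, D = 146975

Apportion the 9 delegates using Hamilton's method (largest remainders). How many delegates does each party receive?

Total 400364; standard divisor 400364/9 ≈ 44484.889.
Standard quotas: A 1.2010, B 1.1639, C 3.3312, D 3.3039.
Lower quotas: A 1, B 1, C 3, D 3 (sum 8, leaving 1 seat).
Remainders in descending order: C 0.3312, D 0.3039, A 0.2010, B 0.1639.
The surplus seat goes to C.

A: 1, B: 1, C: 4, D: 3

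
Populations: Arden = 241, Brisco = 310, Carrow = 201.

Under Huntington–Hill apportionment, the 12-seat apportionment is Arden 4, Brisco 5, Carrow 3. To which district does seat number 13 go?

Carrow

Priority for the next seat is population ÷ (√(s·(s+1))).
Priorities: Arden 53.889, Brisco 56.598, Carrow 58.024.
Highest priority: Carrow.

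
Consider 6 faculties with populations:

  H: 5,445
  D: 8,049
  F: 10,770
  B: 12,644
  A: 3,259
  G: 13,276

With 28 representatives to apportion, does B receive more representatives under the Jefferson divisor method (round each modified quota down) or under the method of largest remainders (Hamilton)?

Jefferson: H 3, D 4, F 6, B 7, A 1, G 7.
Hamilton: H 3, D 4, F 6, B 6, A 2, G 7.
B gets 7 under Jefferson and 6 under Hamilton.

Jefferson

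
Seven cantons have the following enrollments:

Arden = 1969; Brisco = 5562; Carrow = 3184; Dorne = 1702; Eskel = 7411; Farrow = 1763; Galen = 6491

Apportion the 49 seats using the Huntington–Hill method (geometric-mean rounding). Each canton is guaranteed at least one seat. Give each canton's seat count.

Arden 3; Brisco 10; Carrow 6; Dorne 3; Eskel 13; Farrow 3; Galen 11

With divisor 575: modified quotas Arden 3.424, Brisco 9.673, Carrow 5.537, Dorne 2.960, Eskel 12.889, Farrow 3.066, Galen 11.289.
Geometric-mean thresholds: Arden √(3·4)=3.464, Brisco √(9·10)=9.487, Carrow √(5·6)=5.477, Dorne √(2·3)=2.449, Eskel √(12·13)=12.490, Farrow √(3·4)=3.464, Galen √(11·12)=11.489.
Each quota rounded against its threshold gives Arden 3, Brisco 10, Carrow 6, Dorne 3, Eskel 13, Farrow 3, Galen 11 (total 49).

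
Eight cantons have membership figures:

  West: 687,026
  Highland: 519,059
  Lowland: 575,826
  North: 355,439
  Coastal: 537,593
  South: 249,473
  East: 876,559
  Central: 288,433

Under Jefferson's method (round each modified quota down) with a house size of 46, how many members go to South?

3

Standard divisor 4089408/46 ≈ 88900.174; standard quotas: West 7.728, Highland 5.839, Lowland 6.477, North 3.998, Coastal 6.047, South 2.806, East 9.860, Central 3.244.
Rounding down gives 7, 5, 6, 3, 6, 2, 9, 3 = 41 seats, so the divisor must be adjusted.
With modified divisor 82529.9: modified quotas West 8.325, Highland 6.289, Lowland 6.977, North 4.307, Coastal 6.514, South 3.023, East 10.621, Central 3.495.
Rounding down: West 8, Highland 6, Lowland 6, North 4, Coastal 6, South 3, East 10, Central 3 (total 46).
South receives 3.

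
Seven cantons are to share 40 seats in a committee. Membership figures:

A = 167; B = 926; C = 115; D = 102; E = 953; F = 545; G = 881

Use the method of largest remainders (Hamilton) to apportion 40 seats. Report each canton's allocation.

A 2, B 10, C 1, D 1, E 10, F 6, G 10

Standard divisor: 3689 ÷ 40 ≈ 92.225.
Standard quotas: A 1.811, B 10.041, C 1.247, D 1.106, E 10.333, F 5.909, G 9.553.
Lower quotas: A 1, B 10, C 1, D 1, E 10, F 5, G 9 (sum 37, leaving 3 seats).
Remainders in descending order: F 0.909, A 0.811, G 0.553, E 0.333, C 0.247, D 0.106, B 0.041.
Largest remainders: F, A, G receive the extra seats.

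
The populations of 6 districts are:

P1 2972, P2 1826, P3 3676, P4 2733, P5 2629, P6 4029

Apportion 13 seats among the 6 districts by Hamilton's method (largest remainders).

Standard divisor: 17865 ÷ 13 ≈ 1374.231.
Standard quotas: P1 2.163, P2 1.329, P3 2.675, P4 1.989, P5 1.913, P6 2.932.
Lower quotas: P1 2, P2 1, P3 2, P4 1, P5 1, P6 2 (sum 9, leaving 4 seats).
Remainders in descending order: P4 0.989, P6 0.932, P5 0.913, P3 0.675, P2 0.329, P1 0.163.
Largest remainders: P4, P6, P5, P3 receive the extra seats.

P1 2; P2 1; P3 3; P4 2; P5 2; P6 3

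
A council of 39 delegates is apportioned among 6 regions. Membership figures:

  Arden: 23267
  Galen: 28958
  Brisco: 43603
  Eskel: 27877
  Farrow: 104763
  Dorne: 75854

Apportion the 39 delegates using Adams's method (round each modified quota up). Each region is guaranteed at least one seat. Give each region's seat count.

Arden 3, Galen 4, Brisco 6, Eskel 4, Farrow 13, Dorne 9

Standard divisor 304322/39 ≈ 7803.128; standard quotas: Arden 2.982, Galen 3.711, Brisco 5.588, Eskel 3.573, Farrow 13.426, Dorne 9.721.
Rounding up gives 3, 4, 6, 4, 14, 10 = 41 seats, so the divisor must be adjusted.
With modified divisor 8600: modified quotas Arden 2.705, Galen 3.367, Brisco 5.070, Eskel 3.242, Farrow 12.182, Dorne 8.820.
Rounding up: Arden 3, Galen 4, Brisco 6, Eskel 4, Farrow 13, Dorne 9 (total 39).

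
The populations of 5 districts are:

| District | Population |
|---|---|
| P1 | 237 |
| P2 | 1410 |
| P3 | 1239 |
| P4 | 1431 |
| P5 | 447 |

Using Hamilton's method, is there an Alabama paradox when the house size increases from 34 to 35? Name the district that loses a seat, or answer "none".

none

At 34 seats: P1 2, P2 10, P3 9, P4 10, P5 3.
At 35 seats: P1 2, P2 10, P3 9, P4 11, P5 3.
No district's allocation decreased.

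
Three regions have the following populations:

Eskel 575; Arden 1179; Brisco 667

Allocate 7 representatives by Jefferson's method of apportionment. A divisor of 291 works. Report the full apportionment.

With modified divisor 291: modified quotas Eskel 1.976, Arden 4.052, Brisco 2.292.
Rounding down: Eskel 1, Arden 4, Brisco 2 (total 7).

Eskel=1, Arden=4, Brisco=2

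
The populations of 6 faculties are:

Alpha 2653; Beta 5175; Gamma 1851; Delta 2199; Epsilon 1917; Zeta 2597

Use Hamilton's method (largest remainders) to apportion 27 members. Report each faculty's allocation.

Alpha: 4; Beta: 9; Gamma: 3; Delta: 4; Epsilon: 3; Zeta: 4

The standard divisor is 16392/27 ≈ 607.111.
Standard quotas: Alpha 4.3699, Beta 8.5240, Gamma 3.0489, Delta 3.6221, Epsilon 3.1576, Zeta 4.2776.
Lower quotas: Alpha 4, Beta 8, Gamma 3, Delta 3, Epsilon 3, Zeta 4 (sum 25, leaving 2 seats).
Remainders in descending order: Delta 0.6221, Beta 0.5240, Alpha 0.3699, Zeta 0.2776, Epsilon 0.1576, Gamma 0.0489.
The surplus seats go to Delta, Beta.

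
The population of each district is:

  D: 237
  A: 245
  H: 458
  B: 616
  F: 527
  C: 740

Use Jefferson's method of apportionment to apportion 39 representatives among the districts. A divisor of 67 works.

With modified divisor 67: modified quotas D 3.537, A 3.657, H 6.836, B 9.194, F 7.866, C 11.045.
Rounding down: D 3, A 3, H 6, B 9, F 7, C 11 (total 39).

D 3, A 3, H 6, B 9, F 7, C 11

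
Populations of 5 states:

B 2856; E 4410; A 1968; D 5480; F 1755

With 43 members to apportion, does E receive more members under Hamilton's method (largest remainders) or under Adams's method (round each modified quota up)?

Hamilton: B 7, E 12, A 5, D 14, F 5.
Adams: B 8, E 11, A 5, D 14, F 5.
E gets 12 under Hamilton and 11 under Adams.

Hamilton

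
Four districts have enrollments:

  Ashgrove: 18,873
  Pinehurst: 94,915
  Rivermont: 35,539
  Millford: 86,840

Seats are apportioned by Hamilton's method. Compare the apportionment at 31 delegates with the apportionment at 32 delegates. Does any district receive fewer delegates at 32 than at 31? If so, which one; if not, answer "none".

Ashgrove

At 31 seats: Ashgrove 3, Pinehurst 12, Rivermont 5, Millford 11.
At 32 seats: Ashgrove 2, Pinehurst 13, Rivermont 5, Millford 12.
Ashgrove drops from 3 to 2.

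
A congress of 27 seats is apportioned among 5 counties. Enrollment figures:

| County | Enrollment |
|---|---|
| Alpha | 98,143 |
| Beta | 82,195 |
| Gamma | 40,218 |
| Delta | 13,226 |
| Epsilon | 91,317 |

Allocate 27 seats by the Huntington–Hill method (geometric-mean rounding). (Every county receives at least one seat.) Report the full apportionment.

With divisor 11906: modified quotas Alpha 8.243, Beta 6.904, Gamma 3.378, Delta 1.111, Epsilon 7.670.
Geometric-mean thresholds: Alpha √(8·9)=8.485, Beta √(6·7)=6.481, Gamma √(3·4)=3.464, Delta √(1·2)=1.414, Epsilon √(7·8)=7.483.
Each quota rounded against its threshold gives Alpha 8, Beta 7, Gamma 3, Delta 1, Epsilon 8 (total 27).

Alpha 8, Beta 7, Gamma 3, Delta 1, Epsilon 8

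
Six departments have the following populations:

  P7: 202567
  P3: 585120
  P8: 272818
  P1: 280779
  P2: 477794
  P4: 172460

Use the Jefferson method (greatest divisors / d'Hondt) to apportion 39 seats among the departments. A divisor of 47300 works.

With modified divisor 47300: modified quotas P7 4.283, P3 12.370, P8 5.768, P1 5.936, P2 10.101, P4 3.646.
Rounding down: P7 4, P3 12, P8 5, P1 5, P2 10, P4 3 (total 39).

P7 4; P3 12; P8 5; P1 5; P2 10; P4 3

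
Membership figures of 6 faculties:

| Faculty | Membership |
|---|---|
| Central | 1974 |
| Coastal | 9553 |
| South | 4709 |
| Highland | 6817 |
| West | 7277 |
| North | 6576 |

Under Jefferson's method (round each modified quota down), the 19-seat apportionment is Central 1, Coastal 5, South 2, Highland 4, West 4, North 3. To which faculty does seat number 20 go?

Priority for the next seat is population ÷ (current seats + 1).
Priorities: Central 987.000, Coastal 1592.167, South 1569.667, Highland 1363.400, West 1455.400, North 1644.000.
Highest priority: North.

North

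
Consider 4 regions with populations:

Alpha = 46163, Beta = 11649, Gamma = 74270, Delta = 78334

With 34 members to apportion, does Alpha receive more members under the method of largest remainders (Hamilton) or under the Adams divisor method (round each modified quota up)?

Hamilton: Alpha 7, Beta 2, Gamma 12, Delta 13.
Adams: Alpha 8, Beta 2, Gamma 12, Delta 12.
Alpha gets 7 under Hamilton and 8 under Adams.

Adams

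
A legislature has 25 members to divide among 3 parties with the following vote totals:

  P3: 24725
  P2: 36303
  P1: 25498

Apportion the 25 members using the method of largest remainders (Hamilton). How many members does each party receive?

The standard divisor is 86526/25 ≈ 3461.04.
Standard quotas: P3 7.1438, P2 10.4890, P1 7.3671.
Lower quotas: P3 7, P2 10, P1 7 (sum 24, leaving 1 seat).
Remainders in descending order: P2 0.4890, P1 0.3671, P3 0.1438.
Largest remainder: P2 receives the extra seat.

P3 7, P2 11, P1 7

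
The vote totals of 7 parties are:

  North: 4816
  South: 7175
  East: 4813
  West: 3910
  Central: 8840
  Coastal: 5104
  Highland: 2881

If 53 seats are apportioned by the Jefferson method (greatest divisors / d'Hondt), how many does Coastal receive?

7

Standard divisor 37539/53 ≈ 708.283; standard quotas: North 6.800, South 10.130, East 6.795, West 5.520, Central 12.481, Coastal 7.206, Highland 4.068.
Rounding down gives 6, 10, 6, 5, 12, 7, 4 = 50 seats, so the divisor must be adjusted.
With modified divisor 670: modified quotas North 7.188, South 10.709, East 7.184, West 5.836, Central 13.194, Coastal 7.618, Highland 4.300.
Rounding down: North 7, South 10, East 7, West 5, Central 13, Coastal 7, Highland 4 (total 53).
Coastal receives 7.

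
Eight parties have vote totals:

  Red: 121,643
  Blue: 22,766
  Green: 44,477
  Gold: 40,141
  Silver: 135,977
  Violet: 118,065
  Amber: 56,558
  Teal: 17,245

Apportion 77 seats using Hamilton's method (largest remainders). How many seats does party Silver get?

19

Standard divisor: 556872 ÷ 77 ≈ 7232.104.
Standard quotas: Red 16.8199, Blue 3.1479, Green 6.1499, Gold 5.5504, Silver 18.8019, Violet 16.3251, Amber 7.8204, Teal 2.3845.
Lower quotas: Red 16, Blue 3, Green 6, Gold 5, Silver 18, Violet 16, Amber 7, Teal 2 (sum 73, leaving 4 seats).
Remainders in descending order: Amber 0.8204, Red 0.8199, Silver 0.8019, Gold 0.5504, Teal 0.3845, Violet 0.3251, Green 0.1499, Blue 0.1479.
Largest remainders: Amber, Red, Silver, Gold receive the extra seats.
Silver receives 19.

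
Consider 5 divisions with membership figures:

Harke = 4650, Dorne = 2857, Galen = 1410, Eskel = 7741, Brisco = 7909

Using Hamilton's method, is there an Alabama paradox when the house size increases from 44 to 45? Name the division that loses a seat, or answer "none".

At 44 seats: Harke 8, Dorne 5, Galen 3, Eskel 14, Brisco 14.
At 45 seats: Harke 9, Dorne 5, Galen 3, Eskel 14, Brisco 14.
No division's allocation decreased.

none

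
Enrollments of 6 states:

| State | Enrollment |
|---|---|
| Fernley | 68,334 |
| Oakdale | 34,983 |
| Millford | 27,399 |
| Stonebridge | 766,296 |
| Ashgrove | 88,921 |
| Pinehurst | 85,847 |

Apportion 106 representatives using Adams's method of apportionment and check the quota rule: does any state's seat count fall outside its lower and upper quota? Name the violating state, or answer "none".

Standard quotas: Fernley 6.758, Oakdale 3.460, Millford 2.710, Stonebridge 75.787, Ashgrove 8.794, Pinehurst 8.490.
Adams allocation: Fernley 7, Oakdale 4, Millford 3, Stonebridge 74, Ashgrove 9, Pinehurst 9.
Stonebridge has quota 75.787 (lower 75, upper 76) but receives 74 — outside the quota interval.

Stonebridge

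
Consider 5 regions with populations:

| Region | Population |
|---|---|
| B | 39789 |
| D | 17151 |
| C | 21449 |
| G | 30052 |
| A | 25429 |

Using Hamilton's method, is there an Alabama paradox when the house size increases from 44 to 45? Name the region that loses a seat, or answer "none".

At 44 seats: B 13, D 6, C 7, G 10, A 8.
At 45 seats: B 13, D 6, C 7, G 10, A 9.
No region's allocation decreased.

none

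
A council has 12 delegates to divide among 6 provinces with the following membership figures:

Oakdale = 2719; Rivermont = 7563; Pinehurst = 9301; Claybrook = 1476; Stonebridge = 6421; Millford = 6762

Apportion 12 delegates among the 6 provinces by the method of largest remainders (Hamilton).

Oakdale 1; Rivermont 3; Pinehurst 3; Claybrook 1; Stonebridge 2; Millford 2

Standard divisor: 34242 ÷ 12 ≈ 2853.5.
Standard quotas: Oakdale 0.9529, Rivermont 2.6504, Pinehurst 3.2595, Claybrook 0.5173, Stonebridge 2.2502, Millford 2.3697.
Lower quotas: Oakdale 0, Rivermont 2, Pinehurst 3, Claybrook 0, Stonebridge 2, Millford 2 (sum 9, leaving 3 seats).
Remainders in descending order: Oakdale 0.9529, Rivermont 0.6504, Claybrook 0.5173, Millford 0.3697, Pinehurst 0.2595, Stonebridge 0.2502.
The surplus seats go to Oakdale, Rivermont, Claybrook.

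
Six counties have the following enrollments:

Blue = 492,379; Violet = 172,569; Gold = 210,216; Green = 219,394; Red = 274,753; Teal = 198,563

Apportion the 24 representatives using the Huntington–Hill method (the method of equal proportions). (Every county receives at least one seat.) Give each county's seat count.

With divisor 64565: modified quotas Blue 7.626, Violet 2.673, Gold 3.256, Green 3.398, Red 4.255, Teal 3.075.
Geometric-mean thresholds: Blue √(7·8)=7.483, Violet √(2·3)=2.449, Gold √(3·4)=3.464, Green √(3·4)=3.464, Red √(4·5)=4.472, Teal √(3·4)=3.464.
Each quota rounded against its threshold gives Blue 8, Violet 3, Gold 3, Green 3, Red 4, Teal 3 (total 24).

Blue 8, Violet 3, Gold 3, Green 3, Red 4, Teal 3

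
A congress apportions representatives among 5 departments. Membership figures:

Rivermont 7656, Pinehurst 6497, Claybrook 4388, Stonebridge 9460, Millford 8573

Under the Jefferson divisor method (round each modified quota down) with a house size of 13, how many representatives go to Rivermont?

3

Standard divisor 36574/13 ≈ 2813.385; standard quotas: Rivermont 2.721, Pinehurst 2.309, Claybrook 1.560, Stonebridge 3.362, Millford 3.047.
Rounding down gives 2, 2, 1, 3, 3 = 11 seats, so the divisor must be adjusted.
With modified divisor 2300: modified quotas Rivermont 3.329, Pinehurst 2.825, Claybrook 1.908, Stonebridge 4.113, Millford 3.727.
Rounding down: Rivermont 3, Pinehurst 2, Claybrook 1, Stonebridge 4, Millford 3 (total 13).
Rivermont receives 3.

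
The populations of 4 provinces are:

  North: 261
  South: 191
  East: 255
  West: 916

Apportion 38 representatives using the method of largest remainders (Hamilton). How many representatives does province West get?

Standard divisor: 1623 ÷ 38 ≈ 42.711.
Standard quotas: North 6.111, South 4.472, East 5.970, West 21.447.
Lower quotas: North 6, South 4, East 5, West 21 (sum 36, leaving 2 seats).
Remainders in descending order: East 0.970, South 0.472, West 0.447, North 0.111.
The surplus seats go to East, South.
West receives 21.

21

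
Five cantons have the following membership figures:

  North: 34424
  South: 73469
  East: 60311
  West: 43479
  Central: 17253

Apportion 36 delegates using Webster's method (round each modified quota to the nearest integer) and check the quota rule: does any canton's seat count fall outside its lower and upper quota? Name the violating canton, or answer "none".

none

Standard quotas: North 5.413, South 11.553, East 9.484, West 6.837, Central 2.713.
Webster allocation: North 5, South 12, East 9, West 7, Central 3.
Every allocation lies between the lower and upper quota.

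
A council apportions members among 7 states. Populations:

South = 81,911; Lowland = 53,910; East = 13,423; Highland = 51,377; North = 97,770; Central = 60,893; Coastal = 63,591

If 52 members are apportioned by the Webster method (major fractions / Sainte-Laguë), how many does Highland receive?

6

Standard divisor 422875/52 ≈ 8132.212; standard quotas: South 10.072, Lowland 6.629, East 1.651, Highland 6.318, North 12.023, Central 7.488, Coastal 7.820.
Rounding to the nearest integer gives South 10, Lowland 7, East 2, Highland 6, North 12, Central 7, Coastal 8 — total 52, matching the house size, so no adjustment is needed.
Highland receives 6.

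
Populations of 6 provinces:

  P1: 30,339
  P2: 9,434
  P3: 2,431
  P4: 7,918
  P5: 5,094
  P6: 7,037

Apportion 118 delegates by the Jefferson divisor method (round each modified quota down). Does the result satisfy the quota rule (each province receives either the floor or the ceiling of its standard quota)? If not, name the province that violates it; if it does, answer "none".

Standard quotas: P1 57.507, P2 17.882, P3 4.608, P4 15.008, P5 9.656, P6 13.339.
Jefferson allocation: P1 59, P2 18, P3 4, P4 15, P5 9, P6 13.
P1 has quota 57.507 (lower 57, upper 58) but receives 59 — outside the quota interval.

P1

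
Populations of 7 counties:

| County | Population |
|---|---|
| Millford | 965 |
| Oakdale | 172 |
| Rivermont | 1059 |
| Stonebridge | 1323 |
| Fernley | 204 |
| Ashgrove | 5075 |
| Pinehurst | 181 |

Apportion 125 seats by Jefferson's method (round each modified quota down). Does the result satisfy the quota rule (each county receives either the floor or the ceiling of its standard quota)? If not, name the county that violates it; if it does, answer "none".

Standard quotas: Millford 13.434, Oakdale 2.394, Rivermont 14.743, Stonebridge 18.418, Fernley 2.840, Ashgrove 70.651, Pinehurst 2.520.
Jefferson allocation: Millford 13, Oakdale 2, Rivermont 15, Stonebridge 19, Fernley 2, Ashgrove 72, Pinehurst 2.
Ashgrove has quota 70.651 (lower 70, upper 71) but receives 72 — outside the quota interval.

Ashgrove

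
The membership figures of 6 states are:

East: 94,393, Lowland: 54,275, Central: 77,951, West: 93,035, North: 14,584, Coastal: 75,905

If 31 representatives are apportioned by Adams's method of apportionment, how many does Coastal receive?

6

Standard divisor 410143/31 ≈ 13230.419; standard quotas: East 7.135, Lowland 4.102, Central 5.892, West 7.032, North 1.102, Coastal 5.737.
Rounding up gives 8, 5, 6, 8, 2, 6 = 35 seats, so the divisor must be adjusted.
With modified divisor 14900: modified quotas East 6.335, Lowland 3.643, Central 5.232, West 6.244, North 0.979, Coastal 5.094.
Rounding up: East 7, Lowland 4, Central 6, West 7, North 1, Coastal 6 (total 31).
Coastal receives 6.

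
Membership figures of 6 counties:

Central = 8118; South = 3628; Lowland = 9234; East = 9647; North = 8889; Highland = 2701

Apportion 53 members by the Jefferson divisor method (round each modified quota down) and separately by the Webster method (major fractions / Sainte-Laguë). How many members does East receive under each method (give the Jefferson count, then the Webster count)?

13 and 12

Jefferson: Central 10, South 4, Lowland 12, East 13, North 11, Highland 3.
Webster: Central 10, South 5, Lowland 12, East 12, North 11, Highland 3.
East gets 13 under Jefferson and 12 under Webster.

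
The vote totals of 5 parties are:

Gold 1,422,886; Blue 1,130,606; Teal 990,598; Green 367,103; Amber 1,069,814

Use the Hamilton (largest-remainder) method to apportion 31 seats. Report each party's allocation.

Gold 9, Blue 7, Teal 6, Green 2, Amber 7

Total 4981007; standard divisor 4981007/31 ≈ 160677.645.
Standard quotas: Gold 8.8555, Blue 7.0365, Teal 6.1651, Green 2.2847, Amber 6.6581.
Lower quotas: Gold 8, Blue 7, Teal 6, Green 2, Amber 6 (sum 29, leaving 2 seats).
Remainders in descending order: Gold 0.8555, Amber 0.6581, Green 0.2847, Teal 0.1651, Blue 0.0365.
Largest remainders: Gold, Amber receive the extra seats.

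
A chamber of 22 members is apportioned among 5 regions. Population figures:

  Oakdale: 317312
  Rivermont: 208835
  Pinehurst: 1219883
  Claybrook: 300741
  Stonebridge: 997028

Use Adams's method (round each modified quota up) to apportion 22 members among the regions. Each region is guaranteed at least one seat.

Standard divisor 3043799/22 ≈ 138354.5; standard quotas: Oakdale 2.293, Rivermont 1.509, Pinehurst 8.817, Claybrook 2.174, Stonebridge 7.206.
Rounding up gives 3, 2, 9, 3, 8 = 25 seats, so the divisor must be adjusted.
With modified divisor 155600: modified quotas Oakdale 2.039, Rivermont 1.342, Pinehurst 7.840, Claybrook 1.933, Stonebridge 6.408.
Rounding up: Oakdale 3, Rivermont 2, Pinehurst 8, Claybrook 2, Stonebridge 7 (total 22).

Oakdale 3, Rivermont 2, Pinehurst 8, Claybrook 2, Stonebridge 7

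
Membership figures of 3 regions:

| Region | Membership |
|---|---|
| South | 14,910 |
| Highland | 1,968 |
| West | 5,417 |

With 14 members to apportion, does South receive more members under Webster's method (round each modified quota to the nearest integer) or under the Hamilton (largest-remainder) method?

Webster

Webster: South 10, Highland 1, West 3.
Hamilton: South 9, Highland 1, West 4.
South gets 10 under Webster and 9 under Hamilton.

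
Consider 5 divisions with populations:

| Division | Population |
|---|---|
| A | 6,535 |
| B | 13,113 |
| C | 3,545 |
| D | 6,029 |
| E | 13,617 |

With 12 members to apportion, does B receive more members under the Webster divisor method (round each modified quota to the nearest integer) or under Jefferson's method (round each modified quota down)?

Jefferson

Webster: A 2, B 3, C 1, D 2, E 4.
Jefferson: A 2, B 4, C 1, D 1, E 4.
B gets 3 under Webster and 4 under Jefferson.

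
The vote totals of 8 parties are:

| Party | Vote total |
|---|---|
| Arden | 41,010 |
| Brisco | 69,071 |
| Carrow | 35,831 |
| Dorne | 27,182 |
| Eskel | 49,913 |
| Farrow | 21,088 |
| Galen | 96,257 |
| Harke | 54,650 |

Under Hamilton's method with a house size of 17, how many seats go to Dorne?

The standard divisor is 395002/17 ≈ 23235.412.
Standard quotas: Arden 1.7650, Brisco 2.9727, Carrow 1.5421, Dorne 1.1699, Eskel 2.1481, Farrow 0.9076, Galen 4.1427, Harke 2.3520.
Lower quotas: Arden 1, Brisco 2, Carrow 1, Dorne 1, Eskel 2, Farrow 0, Galen 4, Harke 2 (sum 13, leaving 4 seats).
Remainders in descending order: Brisco 0.9727, Farrow 0.9076, Arden 0.7650, Carrow 0.5421, Harke 0.3520, Dorne 0.1699, Eskel 0.1481, Galen 0.1427.
The surplus seats go to Brisco, Farrow, Arden, Carrow.
Dorne receives 1.

1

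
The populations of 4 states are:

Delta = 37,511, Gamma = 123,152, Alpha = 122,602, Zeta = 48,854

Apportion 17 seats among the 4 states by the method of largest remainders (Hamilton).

Delta 2, Gamma 6, Alpha 6, Zeta 3

Standard divisor: 332119 ÷ 17 ≈ 19536.412.
Standard quotas: Delta 1.9201, Gamma 6.3037, Alpha 6.2756, Zeta 2.5007.
Lower quotas: Delta 1, Gamma 6, Alpha 6, Zeta 2 (sum 15, leaving 2 seats).
Remainders in descending order: Delta 0.9201, Zeta 0.5007, Gamma 0.3037, Alpha 0.2756.
The surplus seats go to Delta, Zeta.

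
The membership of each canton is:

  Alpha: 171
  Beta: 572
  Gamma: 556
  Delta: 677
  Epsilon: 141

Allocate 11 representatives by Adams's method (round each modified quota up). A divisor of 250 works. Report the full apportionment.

Alpha=1, Beta=3, Gamma=3, Delta=3, Epsilon=1

With modified divisor 250: modified quotas Alpha 0.684, Beta 2.288, Gamma 2.224, Delta 2.708, Epsilon 0.564.
Rounding up: Alpha 1, Beta 3, Gamma 3, Delta 3, Epsilon 1 (total 11).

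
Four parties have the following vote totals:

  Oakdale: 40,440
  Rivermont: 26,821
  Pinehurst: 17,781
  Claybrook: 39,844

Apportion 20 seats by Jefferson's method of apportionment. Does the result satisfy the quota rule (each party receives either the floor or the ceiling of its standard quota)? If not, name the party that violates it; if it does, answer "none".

none

Standard quotas: Oakdale 6.476, Rivermont 4.295, Pinehurst 2.848, Claybrook 6.381.
Jefferson allocation: Oakdale 7, Rivermont 4, Pinehurst 3, Claybrook 6.
Every allocation lies between the lower and upper quota.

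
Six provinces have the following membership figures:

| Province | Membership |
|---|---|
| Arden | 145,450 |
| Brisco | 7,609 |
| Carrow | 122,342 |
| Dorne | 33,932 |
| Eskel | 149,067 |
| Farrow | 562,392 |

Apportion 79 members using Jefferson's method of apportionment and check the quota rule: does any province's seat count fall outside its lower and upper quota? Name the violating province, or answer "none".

Standard quotas: Arden 11.257, Brisco 0.589, Carrow 9.468, Dorne 2.626, Eskel 11.536, Farrow 43.524.
Jefferson allocation: Arden 11, Brisco 0, Carrow 9, Dorne 2, Eskel 12, Farrow 45.
Farrow has quota 43.524 (lower 43, upper 44) but receives 45 — outside the quota interval.

Farrow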